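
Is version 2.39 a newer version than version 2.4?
Yes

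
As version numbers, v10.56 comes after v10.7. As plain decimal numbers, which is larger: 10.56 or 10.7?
10.7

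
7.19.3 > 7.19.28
False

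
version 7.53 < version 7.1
False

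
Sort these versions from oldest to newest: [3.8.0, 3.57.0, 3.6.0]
[3.6.0, 3.8.0, 3.57.0]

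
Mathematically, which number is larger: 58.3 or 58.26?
58.3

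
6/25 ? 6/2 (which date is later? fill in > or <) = >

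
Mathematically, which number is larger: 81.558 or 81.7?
81.7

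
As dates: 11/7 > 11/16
False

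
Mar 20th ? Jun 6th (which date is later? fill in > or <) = <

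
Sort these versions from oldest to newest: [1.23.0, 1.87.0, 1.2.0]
[1.2.0, 1.23.0, 1.87.0]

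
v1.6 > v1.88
False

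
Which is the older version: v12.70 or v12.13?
v12.13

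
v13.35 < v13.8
False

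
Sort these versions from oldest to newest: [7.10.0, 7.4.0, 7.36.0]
[7.4.0, 7.10.0, 7.36.0]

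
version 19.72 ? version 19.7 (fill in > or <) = >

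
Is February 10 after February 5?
Yes. Day 10 comes after day 5 in February — this is a date comparison, not a decimal one (the decimal 2.10 would be smaller than 2.5).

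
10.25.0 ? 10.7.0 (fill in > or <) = >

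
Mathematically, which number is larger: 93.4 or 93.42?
93.42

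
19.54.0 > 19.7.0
True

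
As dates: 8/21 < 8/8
False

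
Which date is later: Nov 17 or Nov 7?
Nov 17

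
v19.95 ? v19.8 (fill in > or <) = >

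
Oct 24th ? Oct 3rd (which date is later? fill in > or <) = >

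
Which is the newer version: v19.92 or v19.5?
v19.92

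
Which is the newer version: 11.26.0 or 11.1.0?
11.26.0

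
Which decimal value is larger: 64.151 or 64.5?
64.5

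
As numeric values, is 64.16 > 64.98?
False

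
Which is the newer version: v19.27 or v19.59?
v19.59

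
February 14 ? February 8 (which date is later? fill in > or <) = >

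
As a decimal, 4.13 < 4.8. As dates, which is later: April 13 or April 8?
April 13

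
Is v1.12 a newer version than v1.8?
Yes. Version numbers are compared segment by segment as integers, not as decimals: minor version 12 > 8, so v1.12 > v1.8 (even though the decimal 1.12 < 1.8).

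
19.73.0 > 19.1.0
True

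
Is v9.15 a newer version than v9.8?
Yes. Version numbers are compared segment by segment as integers, not as decimals: minor version 15 > 8, so v9.15 > v9.8 (even though the decimal 9.15 < 9.8).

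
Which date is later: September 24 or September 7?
September 24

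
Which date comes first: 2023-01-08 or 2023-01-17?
2023-01-08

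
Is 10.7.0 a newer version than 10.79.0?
No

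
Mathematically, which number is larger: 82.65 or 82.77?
82.77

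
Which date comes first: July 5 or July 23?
July 5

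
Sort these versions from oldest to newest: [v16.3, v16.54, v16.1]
[v16.1, v16.3, v16.54]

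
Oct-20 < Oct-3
False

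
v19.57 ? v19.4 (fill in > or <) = >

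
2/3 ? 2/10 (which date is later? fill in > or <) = <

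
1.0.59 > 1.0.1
True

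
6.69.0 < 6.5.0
False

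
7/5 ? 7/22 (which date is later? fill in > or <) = <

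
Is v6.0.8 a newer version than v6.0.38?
No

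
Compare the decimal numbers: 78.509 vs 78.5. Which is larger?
78.509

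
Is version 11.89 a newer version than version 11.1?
Yes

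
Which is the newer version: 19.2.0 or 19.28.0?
19.28.0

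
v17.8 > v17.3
True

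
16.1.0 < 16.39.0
True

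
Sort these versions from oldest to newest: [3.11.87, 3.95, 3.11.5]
[3.11.5, 3.11.87, 3.95]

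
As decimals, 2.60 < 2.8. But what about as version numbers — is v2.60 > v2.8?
True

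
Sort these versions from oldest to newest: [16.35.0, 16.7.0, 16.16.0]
[16.7.0, 16.16.0, 16.35.0]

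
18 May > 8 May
True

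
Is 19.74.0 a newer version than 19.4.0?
Yes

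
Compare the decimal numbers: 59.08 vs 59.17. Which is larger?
59.17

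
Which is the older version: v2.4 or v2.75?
v2.4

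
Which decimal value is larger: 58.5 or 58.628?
58.628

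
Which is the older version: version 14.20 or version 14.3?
version 14.3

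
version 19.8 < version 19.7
False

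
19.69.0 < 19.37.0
False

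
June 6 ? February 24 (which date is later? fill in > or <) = >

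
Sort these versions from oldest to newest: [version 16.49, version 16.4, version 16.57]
[version 16.4, version 16.49, version 16.57]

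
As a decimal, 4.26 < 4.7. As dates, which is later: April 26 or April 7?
April 26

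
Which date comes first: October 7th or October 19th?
October 7th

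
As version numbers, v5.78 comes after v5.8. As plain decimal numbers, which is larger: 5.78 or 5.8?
5.8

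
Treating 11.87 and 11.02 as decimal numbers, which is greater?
11.87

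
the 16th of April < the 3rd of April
False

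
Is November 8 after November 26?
No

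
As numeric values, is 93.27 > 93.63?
False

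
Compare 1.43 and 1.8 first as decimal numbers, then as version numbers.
As decimals: 1.43 < 1.8. As versions: v1.43 > v1.8 (minor version 43 > 8).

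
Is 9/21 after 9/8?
Yes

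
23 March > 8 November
False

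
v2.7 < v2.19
True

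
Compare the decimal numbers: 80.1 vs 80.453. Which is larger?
80.453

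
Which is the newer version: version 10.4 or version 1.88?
version 10.4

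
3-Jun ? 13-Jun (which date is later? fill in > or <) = <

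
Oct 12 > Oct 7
True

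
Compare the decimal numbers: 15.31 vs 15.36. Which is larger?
15.36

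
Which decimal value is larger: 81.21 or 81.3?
81.3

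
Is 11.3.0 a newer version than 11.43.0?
No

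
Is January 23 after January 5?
Yes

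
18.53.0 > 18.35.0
True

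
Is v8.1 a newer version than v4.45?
Yes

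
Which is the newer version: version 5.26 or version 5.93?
version 5.93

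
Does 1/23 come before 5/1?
Yes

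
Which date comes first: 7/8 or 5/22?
5/22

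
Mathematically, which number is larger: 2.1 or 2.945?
2.945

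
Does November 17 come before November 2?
No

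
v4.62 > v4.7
True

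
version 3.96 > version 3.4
True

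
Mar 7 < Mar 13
True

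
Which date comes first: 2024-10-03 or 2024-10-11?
2024-10-03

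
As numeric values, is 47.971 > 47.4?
True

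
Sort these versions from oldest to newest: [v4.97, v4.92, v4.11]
[v4.11, v4.92, v4.97]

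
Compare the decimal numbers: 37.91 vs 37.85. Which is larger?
37.91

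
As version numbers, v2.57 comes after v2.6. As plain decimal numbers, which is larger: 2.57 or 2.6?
2.6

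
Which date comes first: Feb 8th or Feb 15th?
Feb 8th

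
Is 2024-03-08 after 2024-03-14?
No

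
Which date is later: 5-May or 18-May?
18-May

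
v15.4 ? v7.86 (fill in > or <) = >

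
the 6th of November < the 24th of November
True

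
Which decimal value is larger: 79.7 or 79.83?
79.83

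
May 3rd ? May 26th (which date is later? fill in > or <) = <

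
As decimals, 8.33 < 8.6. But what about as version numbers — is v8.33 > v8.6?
True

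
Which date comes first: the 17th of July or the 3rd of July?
the 3rd of July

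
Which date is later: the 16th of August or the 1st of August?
the 16th of August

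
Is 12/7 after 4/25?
Yes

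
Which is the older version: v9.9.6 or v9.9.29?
v9.9.6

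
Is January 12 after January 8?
Yes. Day 12 comes after day 8 in January — this is a date comparison, not a decimal one (the decimal 1.12 would be smaller than 1.8).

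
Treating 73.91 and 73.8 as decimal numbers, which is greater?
73.91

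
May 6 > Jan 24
True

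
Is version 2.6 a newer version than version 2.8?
No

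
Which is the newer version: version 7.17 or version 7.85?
version 7.85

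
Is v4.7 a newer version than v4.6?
Yes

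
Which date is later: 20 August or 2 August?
20 August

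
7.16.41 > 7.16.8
True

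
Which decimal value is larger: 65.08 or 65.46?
65.46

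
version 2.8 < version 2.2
False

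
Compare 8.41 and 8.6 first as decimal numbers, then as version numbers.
As decimals: 8.41 < 8.6. As versions: v8.41 > v8.6 (minor version 41 > 6).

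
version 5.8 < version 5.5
False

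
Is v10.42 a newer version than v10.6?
Yes. Version numbers are compared segment by segment as integers, not as decimals: minor version 42 > 6, so v10.42 > v10.6 (even though the decimal 10.42 < 10.6).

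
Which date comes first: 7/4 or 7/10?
7/4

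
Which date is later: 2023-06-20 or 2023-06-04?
2023-06-20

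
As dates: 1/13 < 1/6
False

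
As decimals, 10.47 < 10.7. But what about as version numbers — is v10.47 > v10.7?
True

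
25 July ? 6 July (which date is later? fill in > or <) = >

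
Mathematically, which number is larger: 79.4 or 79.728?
79.728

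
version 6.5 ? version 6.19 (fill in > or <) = <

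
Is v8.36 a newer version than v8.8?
Yes. Version numbers are compared segment by segment as integers, not as decimals: minor version 36 > 8, so v8.36 > v8.8 (even though the decimal 8.36 < 8.8).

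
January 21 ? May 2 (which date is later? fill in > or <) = <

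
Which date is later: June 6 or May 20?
June 6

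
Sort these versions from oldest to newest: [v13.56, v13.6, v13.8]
[v13.6, v13.8, v13.56]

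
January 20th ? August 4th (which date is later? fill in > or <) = <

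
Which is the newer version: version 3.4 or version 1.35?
version 3.4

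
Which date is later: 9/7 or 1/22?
9/7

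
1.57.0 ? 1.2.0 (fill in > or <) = >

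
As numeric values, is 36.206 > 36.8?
False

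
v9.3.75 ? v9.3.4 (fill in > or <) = >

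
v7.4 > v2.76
True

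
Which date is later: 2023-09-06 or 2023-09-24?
2023-09-24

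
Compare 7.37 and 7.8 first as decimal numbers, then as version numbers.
As decimals: 7.37 < 7.8. As versions: v7.37 > v7.8 (minor version 37 > 8).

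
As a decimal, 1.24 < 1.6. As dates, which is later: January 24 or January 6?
January 24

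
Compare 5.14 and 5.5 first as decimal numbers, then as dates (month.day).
As decimals: 5.14 < 5.5. As dates: 5/14 is later than 5/5 (day 14 > day 5).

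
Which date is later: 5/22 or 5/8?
5/22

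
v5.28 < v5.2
False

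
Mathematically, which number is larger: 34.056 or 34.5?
34.5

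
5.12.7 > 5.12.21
False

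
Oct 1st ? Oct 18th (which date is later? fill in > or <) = <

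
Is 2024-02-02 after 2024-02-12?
No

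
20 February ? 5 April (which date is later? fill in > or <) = <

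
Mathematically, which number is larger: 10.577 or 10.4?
10.577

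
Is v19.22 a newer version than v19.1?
Yes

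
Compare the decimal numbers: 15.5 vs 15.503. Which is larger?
15.503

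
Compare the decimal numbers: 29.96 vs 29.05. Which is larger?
29.96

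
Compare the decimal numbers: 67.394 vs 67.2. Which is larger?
67.394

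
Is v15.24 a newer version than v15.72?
No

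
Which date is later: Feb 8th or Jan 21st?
Feb 8th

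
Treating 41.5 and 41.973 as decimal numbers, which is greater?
41.973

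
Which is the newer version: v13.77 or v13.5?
v13.77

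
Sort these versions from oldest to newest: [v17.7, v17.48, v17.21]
[v17.7, v17.21, v17.48]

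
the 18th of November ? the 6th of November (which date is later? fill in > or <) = >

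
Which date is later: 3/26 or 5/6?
5/6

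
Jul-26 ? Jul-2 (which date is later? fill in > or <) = >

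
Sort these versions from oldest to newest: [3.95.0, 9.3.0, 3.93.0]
[3.93.0, 3.95.0, 9.3.0]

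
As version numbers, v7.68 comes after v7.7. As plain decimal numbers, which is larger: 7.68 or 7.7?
7.7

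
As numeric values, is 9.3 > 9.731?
False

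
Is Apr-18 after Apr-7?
Yes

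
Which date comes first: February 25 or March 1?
February 25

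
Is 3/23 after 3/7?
Yes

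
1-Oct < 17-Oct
True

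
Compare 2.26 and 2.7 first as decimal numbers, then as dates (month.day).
As decimals: 2.26 < 2.7. As dates: 2/26 is later than 2/7 (day 26 > day 7).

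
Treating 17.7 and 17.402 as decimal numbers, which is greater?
17.7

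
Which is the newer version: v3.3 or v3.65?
v3.65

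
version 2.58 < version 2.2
False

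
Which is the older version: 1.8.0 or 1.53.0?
1.8.0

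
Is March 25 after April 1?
No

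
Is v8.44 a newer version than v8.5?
Yes. Version numbers are compared segment by segment as integers, not as decimals: minor version 44 > 5, so v8.44 > v8.5 (even though the decimal 8.44 < 8.5).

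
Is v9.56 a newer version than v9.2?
Yes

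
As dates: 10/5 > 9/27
True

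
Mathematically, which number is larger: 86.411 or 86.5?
86.5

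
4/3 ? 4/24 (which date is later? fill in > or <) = <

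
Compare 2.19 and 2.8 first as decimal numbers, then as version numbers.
As decimals: 2.19 < 2.8. As versions: v2.19 > v2.8 (minor version 19 > 8).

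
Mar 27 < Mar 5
False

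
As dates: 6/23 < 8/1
True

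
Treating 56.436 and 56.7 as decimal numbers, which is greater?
56.7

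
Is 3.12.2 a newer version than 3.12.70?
No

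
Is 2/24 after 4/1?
No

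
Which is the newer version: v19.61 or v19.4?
v19.61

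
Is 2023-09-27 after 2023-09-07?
Yes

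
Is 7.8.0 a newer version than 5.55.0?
Yes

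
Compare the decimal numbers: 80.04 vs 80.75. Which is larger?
80.75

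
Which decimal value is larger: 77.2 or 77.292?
77.292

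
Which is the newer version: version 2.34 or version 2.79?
version 2.79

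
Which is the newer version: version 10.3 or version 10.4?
version 10.4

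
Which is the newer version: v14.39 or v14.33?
v14.39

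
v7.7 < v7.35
True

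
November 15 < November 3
False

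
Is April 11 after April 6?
Yes. Day 11 comes after day 6 in April — this is a date comparison, not a decimal one (the decimal 4.11 would be smaller than 4.6).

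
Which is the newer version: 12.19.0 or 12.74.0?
12.74.0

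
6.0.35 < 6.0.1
False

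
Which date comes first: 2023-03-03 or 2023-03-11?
2023-03-03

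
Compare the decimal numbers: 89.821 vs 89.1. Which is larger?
89.821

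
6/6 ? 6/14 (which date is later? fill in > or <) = <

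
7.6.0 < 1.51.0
False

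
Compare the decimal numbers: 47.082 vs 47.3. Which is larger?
47.3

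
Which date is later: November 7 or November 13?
November 13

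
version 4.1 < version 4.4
True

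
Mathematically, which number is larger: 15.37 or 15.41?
15.41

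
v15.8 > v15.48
False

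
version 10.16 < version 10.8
False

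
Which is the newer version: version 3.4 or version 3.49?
version 3.49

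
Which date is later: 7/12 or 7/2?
7/12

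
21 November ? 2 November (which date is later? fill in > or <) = >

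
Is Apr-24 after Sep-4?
No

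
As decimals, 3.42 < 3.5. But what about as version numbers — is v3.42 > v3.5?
True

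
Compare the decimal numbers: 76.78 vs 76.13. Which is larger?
76.78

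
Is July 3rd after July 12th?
No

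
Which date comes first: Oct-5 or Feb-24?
Feb-24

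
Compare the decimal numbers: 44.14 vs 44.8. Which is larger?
44.8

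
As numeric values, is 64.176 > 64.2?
False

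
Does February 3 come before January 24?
No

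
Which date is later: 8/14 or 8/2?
8/14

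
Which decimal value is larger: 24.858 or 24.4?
24.858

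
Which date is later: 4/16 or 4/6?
4/16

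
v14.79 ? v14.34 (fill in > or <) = >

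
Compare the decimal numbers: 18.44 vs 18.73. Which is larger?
18.73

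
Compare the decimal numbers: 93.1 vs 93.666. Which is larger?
93.666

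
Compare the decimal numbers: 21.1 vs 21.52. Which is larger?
21.52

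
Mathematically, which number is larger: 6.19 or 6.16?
6.19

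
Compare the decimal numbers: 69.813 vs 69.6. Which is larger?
69.813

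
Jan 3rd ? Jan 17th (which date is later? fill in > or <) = <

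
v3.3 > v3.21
False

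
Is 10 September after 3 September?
Yes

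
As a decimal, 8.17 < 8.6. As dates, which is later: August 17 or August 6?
August 17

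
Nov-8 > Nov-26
False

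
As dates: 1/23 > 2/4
False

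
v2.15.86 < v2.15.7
False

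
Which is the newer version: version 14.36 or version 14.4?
version 14.36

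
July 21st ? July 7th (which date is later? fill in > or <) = >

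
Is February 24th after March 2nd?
No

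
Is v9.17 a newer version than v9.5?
Yes. Version numbers are compared segment by segment as integers, not as decimals: minor version 17 > 5, so v9.17 > v9.5 (even though the decimal 9.17 < 9.5).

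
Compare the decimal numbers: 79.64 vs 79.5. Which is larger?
79.64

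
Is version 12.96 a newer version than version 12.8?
Yes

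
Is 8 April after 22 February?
Yes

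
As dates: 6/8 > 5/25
True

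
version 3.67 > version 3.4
True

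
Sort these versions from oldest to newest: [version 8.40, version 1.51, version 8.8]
[version 1.51, version 8.8, version 8.40]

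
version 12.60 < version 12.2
False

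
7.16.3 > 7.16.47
False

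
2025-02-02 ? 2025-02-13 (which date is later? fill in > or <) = <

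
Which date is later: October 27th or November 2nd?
November 2nd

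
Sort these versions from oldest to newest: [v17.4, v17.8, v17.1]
[v17.1, v17.4, v17.8]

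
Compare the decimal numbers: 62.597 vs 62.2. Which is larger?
62.597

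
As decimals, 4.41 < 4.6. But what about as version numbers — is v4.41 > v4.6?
True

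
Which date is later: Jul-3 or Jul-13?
Jul-13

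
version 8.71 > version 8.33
True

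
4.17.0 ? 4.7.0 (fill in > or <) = >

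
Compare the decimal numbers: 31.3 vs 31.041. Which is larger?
31.3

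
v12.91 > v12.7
True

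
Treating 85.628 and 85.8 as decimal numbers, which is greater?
85.8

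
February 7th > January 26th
True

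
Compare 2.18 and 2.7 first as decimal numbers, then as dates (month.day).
As decimals: 2.18 < 2.7. As dates: 2/18 is later than 2/7 (day 18 > day 7).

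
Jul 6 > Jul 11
False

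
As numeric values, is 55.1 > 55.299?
False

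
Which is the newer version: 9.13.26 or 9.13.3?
9.13.26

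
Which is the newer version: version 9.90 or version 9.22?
version 9.90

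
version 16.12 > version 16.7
True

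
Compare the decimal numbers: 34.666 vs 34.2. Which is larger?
34.666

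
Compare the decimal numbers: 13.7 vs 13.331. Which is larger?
13.7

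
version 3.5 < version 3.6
True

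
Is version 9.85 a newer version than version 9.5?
Yes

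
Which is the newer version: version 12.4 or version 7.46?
version 12.4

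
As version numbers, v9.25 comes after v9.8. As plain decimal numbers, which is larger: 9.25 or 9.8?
9.8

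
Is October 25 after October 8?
Yes. Day 25 comes after day 8 in October — this is a date comparison, not a decimal one (the decimal 10.25 would be smaller than 10.8).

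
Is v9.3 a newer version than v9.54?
No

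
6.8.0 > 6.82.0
False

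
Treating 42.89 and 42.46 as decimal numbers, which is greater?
42.89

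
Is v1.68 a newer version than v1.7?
Yes. Version numbers are compared segment by segment as integers, not as decimals: minor version 68 > 7, so v1.68 > v1.7 (even though the decimal 1.68 < 1.7).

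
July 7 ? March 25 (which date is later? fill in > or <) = >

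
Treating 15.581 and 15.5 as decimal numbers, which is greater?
15.581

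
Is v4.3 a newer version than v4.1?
Yes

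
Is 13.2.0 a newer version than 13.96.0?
No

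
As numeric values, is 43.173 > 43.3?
False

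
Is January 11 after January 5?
Yes. Day 11 comes after day 5 in January — this is a date comparison, not a decimal one (the decimal 1.11 would be smaller than 1.5).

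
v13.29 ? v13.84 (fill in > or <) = <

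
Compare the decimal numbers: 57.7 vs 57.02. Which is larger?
57.7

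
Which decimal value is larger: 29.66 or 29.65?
29.66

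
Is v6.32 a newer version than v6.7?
Yes. Version numbers are compared segment by segment as integers, not as decimals: minor version 32 > 7, so v6.32 > v6.7 (even though the decimal 6.32 < 6.7).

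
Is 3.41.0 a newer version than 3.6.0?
Yes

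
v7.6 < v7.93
True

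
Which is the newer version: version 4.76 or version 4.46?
version 4.76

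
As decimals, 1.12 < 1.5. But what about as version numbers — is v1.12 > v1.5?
True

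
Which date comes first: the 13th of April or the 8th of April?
the 8th of April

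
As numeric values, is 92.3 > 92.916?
False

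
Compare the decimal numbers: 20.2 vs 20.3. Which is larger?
20.3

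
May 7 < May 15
True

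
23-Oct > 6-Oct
True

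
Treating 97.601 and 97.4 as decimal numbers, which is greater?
97.601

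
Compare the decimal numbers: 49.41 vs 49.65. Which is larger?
49.65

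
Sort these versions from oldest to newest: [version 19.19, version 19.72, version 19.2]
[version 19.2, version 19.19, version 19.72]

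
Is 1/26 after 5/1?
No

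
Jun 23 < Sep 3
True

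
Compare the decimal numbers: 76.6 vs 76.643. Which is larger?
76.643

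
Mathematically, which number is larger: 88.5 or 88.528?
88.528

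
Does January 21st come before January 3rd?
No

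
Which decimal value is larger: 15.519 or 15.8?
15.8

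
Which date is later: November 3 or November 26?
November 26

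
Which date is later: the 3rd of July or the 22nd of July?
the 22nd of July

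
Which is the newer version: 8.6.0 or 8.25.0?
8.25.0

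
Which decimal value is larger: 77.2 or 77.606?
77.606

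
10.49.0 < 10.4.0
False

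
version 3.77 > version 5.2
False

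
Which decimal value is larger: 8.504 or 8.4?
8.504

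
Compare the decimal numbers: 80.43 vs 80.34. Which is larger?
80.43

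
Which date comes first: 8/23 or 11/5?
8/23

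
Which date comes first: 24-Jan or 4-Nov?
24-Jan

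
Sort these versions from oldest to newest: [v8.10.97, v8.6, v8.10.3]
[v8.6, v8.10.3, v8.10.97]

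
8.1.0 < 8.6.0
True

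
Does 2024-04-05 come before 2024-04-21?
Yes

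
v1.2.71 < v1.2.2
False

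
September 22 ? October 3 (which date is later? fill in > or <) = <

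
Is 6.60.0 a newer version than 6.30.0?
Yes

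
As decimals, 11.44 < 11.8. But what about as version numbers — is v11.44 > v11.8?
True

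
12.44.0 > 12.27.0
True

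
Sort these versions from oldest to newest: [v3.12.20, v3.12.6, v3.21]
[v3.12.6, v3.12.20, v3.21]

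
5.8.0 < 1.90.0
False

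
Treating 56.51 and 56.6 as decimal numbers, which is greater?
56.6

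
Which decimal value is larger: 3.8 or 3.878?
3.878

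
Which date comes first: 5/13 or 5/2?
5/2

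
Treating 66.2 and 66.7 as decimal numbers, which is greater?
66.7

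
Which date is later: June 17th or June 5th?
June 17th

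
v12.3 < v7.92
False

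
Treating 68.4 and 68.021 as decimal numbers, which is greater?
68.4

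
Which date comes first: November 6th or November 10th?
November 6th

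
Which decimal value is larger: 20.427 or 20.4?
20.427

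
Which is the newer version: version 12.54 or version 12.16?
version 12.54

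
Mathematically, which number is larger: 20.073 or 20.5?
20.5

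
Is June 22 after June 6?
Yes. Day 22 comes after day 6 in June — this is a date comparison, not a decimal one (the decimal 6.22 would be smaller than 6.6).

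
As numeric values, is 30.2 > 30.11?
True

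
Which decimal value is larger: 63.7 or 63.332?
63.7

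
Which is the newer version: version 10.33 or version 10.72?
version 10.72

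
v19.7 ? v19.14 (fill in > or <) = <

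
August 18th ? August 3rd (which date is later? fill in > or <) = >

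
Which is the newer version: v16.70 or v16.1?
v16.70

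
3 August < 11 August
True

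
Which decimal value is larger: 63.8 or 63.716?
63.8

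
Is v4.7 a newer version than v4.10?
No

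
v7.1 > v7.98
False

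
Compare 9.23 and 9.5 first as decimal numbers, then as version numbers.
As decimals: 9.23 < 9.5. As versions: v9.23 > v9.5 (minor version 23 > 5).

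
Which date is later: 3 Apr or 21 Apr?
21 Apr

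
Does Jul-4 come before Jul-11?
Yes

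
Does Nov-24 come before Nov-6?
No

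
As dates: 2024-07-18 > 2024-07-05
True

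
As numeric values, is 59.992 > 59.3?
True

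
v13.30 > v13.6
True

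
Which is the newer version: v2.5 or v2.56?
v2.56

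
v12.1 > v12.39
False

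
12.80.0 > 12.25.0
True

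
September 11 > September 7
True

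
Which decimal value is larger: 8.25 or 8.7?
8.7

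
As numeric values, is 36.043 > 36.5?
False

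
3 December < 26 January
False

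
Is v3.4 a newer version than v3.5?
No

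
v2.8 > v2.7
True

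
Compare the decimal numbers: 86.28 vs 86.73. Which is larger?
86.73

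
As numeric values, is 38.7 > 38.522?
True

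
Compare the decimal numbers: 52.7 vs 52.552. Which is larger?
52.7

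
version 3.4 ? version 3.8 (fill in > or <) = <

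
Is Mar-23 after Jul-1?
No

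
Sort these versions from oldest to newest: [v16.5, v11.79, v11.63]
[v11.63, v11.79, v16.5]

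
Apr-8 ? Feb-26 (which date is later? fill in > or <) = >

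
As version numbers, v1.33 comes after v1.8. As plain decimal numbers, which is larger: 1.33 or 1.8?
1.8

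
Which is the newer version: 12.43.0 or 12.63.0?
12.63.0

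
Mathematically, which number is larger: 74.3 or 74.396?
74.396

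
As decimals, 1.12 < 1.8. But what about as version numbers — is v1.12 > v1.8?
True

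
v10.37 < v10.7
False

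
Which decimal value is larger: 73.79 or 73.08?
73.79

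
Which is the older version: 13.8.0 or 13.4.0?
13.4.0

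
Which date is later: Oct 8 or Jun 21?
Oct 8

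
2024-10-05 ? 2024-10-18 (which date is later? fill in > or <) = <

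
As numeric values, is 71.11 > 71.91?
False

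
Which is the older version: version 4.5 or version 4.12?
version 4.5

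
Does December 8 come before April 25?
No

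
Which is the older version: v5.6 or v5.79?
v5.6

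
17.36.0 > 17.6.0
True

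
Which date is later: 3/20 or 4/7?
4/7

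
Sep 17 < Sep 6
False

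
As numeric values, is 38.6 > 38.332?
True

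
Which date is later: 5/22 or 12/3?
12/3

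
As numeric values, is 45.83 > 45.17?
True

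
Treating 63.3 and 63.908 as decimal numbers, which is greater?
63.908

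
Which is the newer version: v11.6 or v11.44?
v11.44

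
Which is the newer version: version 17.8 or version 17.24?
version 17.24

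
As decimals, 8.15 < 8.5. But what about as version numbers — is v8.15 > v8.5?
True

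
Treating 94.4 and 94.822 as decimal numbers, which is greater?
94.822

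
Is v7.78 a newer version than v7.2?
Yes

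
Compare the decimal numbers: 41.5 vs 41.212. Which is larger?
41.5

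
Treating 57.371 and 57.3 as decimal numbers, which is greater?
57.371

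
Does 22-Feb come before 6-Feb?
No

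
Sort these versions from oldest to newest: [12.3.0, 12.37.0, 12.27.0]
[12.3.0, 12.27.0, 12.37.0]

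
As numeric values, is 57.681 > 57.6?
True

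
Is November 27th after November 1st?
Yes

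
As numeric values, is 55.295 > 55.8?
False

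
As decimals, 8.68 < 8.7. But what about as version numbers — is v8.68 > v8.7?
True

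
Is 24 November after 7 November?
Yes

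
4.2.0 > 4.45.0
False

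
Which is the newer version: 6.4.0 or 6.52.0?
6.52.0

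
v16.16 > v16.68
False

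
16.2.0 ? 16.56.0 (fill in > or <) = <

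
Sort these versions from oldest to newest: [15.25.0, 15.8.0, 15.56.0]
[15.8.0, 15.25.0, 15.56.0]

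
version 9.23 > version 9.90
False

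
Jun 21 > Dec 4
False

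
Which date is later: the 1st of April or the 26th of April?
the 26th of April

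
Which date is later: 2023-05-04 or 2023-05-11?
2023-05-11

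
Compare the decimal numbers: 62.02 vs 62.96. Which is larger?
62.96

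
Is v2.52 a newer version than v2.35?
Yes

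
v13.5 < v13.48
True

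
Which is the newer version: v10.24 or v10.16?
v10.24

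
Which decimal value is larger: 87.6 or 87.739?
87.739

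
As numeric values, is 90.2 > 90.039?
True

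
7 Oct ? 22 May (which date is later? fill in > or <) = >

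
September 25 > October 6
False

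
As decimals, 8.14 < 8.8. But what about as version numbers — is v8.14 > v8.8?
True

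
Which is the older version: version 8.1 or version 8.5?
version 8.1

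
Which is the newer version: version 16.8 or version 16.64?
version 16.64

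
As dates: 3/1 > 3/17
False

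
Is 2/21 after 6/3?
No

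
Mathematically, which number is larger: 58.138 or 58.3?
58.3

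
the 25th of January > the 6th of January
True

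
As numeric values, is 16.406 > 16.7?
False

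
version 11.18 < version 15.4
True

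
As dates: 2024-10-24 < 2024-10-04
False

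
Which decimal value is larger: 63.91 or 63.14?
63.91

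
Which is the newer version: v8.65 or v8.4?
v8.65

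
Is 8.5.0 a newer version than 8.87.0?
No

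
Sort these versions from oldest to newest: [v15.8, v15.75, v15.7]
[v15.7, v15.8, v15.75]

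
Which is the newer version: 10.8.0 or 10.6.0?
10.8.0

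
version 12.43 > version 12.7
True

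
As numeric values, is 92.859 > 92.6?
True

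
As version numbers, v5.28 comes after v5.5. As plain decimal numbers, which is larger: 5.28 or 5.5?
5.5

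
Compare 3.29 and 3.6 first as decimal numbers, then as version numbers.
As decimals: 3.29 < 3.6. As versions: v3.29 > v3.6 (minor version 29 > 6).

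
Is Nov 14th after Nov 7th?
Yes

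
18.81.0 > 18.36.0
True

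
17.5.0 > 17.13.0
False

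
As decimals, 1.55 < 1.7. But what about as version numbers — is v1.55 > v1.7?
True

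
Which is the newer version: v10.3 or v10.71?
v10.71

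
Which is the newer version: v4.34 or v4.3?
v4.34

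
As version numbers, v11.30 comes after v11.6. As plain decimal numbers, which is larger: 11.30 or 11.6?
11.6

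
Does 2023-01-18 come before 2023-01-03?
No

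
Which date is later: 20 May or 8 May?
20 May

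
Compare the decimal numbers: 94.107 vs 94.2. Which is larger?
94.2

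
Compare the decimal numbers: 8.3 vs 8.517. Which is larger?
8.517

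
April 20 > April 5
True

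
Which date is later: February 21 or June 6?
June 6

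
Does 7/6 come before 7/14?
Yes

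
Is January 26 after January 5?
Yes. Day 26 comes after day 5 in January — this is a date comparison, not a decimal one (the decimal 1.26 would be smaller than 1.5).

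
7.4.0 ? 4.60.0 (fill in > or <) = >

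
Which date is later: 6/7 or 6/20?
6/20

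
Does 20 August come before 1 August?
No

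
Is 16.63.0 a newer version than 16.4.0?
Yes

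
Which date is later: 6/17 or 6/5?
6/17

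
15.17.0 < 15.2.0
False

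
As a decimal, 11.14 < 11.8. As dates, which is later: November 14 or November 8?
November 14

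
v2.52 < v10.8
True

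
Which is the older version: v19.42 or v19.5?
v19.5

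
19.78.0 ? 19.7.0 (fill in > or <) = >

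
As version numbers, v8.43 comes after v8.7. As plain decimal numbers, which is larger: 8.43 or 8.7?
8.7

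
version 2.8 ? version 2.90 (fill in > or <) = <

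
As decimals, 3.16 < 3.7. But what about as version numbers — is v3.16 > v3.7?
True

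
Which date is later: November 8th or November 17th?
November 17th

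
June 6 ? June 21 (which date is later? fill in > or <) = <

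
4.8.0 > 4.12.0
False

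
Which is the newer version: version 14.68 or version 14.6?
version 14.68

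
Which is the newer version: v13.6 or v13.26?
v13.26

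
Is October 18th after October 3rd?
Yes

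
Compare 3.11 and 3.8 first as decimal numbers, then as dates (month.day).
As decimals: 3.11 < 3.8. As dates: 3/11 is later than 3/8 (day 11 > day 8).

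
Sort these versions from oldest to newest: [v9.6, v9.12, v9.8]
[v9.6, v9.8, v9.12]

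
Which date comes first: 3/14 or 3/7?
3/7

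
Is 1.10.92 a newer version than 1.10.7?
Yes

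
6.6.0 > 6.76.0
False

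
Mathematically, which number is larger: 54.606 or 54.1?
54.606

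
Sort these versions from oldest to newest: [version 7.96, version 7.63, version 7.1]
[version 7.1, version 7.63, version 7.96]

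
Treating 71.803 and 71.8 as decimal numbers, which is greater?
71.803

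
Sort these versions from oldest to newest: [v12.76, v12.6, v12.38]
[v12.6, v12.38, v12.76]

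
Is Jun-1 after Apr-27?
Yes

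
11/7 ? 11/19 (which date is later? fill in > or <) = <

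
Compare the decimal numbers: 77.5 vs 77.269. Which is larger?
77.5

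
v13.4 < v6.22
False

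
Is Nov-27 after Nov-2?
Yes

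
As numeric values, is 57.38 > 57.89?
False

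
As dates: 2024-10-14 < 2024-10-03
False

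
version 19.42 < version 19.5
False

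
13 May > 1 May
True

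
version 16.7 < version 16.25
True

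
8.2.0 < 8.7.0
True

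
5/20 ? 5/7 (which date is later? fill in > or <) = >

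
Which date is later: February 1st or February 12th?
February 12th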